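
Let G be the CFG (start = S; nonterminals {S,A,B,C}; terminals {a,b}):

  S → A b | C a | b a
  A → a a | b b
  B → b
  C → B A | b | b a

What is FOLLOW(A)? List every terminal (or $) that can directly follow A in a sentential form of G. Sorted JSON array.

Compute FIRST by fixpoint:
iter 1:
  A via A→a a: +{a}
  A via A→b b: +{b}
  B via B→b: +{b}
  C via C→B A: +{b}
  S via S→A b: +{a,b}
  FIRST(S)={a,b}  FIRST(A)={a,b}  FIRST(B)={b}  FIRST(C)={b}
iter 2: (stable)
  FIRST(S)={a,b}  FIRST(A)={a,b}  FIRST(B)={b}  FIRST(C)={b}

FOLLOW iteration:
seed FOLLOW(S) with $
pass 1:
  C→B A: FOLLOW(B) ⊇ FIRST(A) = {a,b}; new: +{a,b}
  S→A b: FOLLOW(A) ⊇ FIRST(b) = {b}; new: +{b}
  S→C a: FOLLOW(C) ⊇ FIRST(a) = {a}; new: +{a}
  FOLLOW(S)={$}  FOLLOW(A)={b}  FOLLOW(B)={a,b}  FOLLOW(C)={a}
pass 2:
  C→B A: FOLLOW(A) ⊇ FOLLOW(C) ⊇ {a}; new: +{a}
  FOLLOW(S)={$}  FOLLOW(A)={a,b}  FOLLOW(B)={a,b}  FOLLOW(C)={a}
pass 3: — fixpoint
  FOLLOW(S)={$}  FOLLOW(A)={a,b}  FOLLOW(B)={a,b}  FOLLOW(C)={a}

FOLLOW(A) = ["a", "b"]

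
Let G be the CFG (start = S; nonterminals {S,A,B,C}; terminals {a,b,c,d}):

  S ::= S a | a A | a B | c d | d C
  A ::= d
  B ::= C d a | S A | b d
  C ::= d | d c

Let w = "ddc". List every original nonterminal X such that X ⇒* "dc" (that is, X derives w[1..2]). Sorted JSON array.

Convert to CNF:
  S -> S T1 | T0 C | T1 A | T1 B | T3 T0
  A -> d
  B -> C X4 | S A | T2 T0
  C -> T0 T3 | d
  T0 -> d
  T1 -> a
  T2 -> b
  T3 -> c
  X4 -> T0 T1

CYK table (by increasing span) — only the sub-triangle for w[1..2]:
  T[1,1] 'd' = {A,C,T0}  orig:{A,C}
  T[2,2] 'c' = {T3}  orig:{}
  T[1,2] 'dc' = {C}

Original NTs in T[1,2] deriving "dc": ["C"]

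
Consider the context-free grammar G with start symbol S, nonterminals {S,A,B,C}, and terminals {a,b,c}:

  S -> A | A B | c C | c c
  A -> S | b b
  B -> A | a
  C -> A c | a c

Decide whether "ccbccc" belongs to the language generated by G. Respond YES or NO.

Convert to CNF:
  S -> A B | T0 T0 | T1 C | T1 T1
  A -> A B | T0 T0 | T1 C | T1 T1
  B -> A B | T0 T0 | T1 C | T1 T1 | a
  C -> A T1 | T2 T1
  T0 -> b
  T1 -> c
  T2 -> a

Fill CYK table bottom-up:
  [0..0]={T1}  "c"  orig:{}
  [1..1]={T1}  "c"  orig:{}
  [2..2]={T0}  "b"  orig:{}
  [3..3]={T1}  "c"  orig:{}
  [4..4]={T1}  "c"  orig:{}
  [5..5]={T1}  "c"  orig:{}
  [0..1]={A,B,S}  "cc"
  [1..2]=∅  "cb"
  [2..3]=∅  "bc"
  [3..4]={A,B,S}  "cc"
  [4..5]={A,B,S}  "cc"
  [0..2]=∅  "ccb"
  [1..3]=∅  "cbc"
  [2..4]=∅  "bcc"
  [3..5]={C}  "ccc"
  [0..3]=∅  "ccbc"
  [1..4]=∅  "cbcc"
  [2..5]=∅  "bccc"
  [0..4]=∅  "ccbcc"
  [1..5]=∅  "cbccc"
  [0..5]=∅  "ccbccc"

S ∉ T[0,5] ⇒ NO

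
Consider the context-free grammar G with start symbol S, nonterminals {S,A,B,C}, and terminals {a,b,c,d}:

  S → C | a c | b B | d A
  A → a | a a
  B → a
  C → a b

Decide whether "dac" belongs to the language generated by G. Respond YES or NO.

Convert to CNF:
  S -> T0 T1 | T0 T2 | T1 B | T3 A
  A -> T0 T0 | a
  B -> a
  C -> T0 T1
  T0 -> a
  T1 -> b
  T2 -> c
  T3 -> d

Fill CYK table bottom-up:
  [0..0]={T3}  "d"  orig:{}
  [1..1]={A,B,T0}  "a"  orig:{A,B}
  [2..2]={T2}  "c"  orig:{}
  [0..1]={S}  "da"
  [1..2]={S}  "ac"
  [0..2]=∅  "dac"

S ∉ T[0,2] ⇒ NO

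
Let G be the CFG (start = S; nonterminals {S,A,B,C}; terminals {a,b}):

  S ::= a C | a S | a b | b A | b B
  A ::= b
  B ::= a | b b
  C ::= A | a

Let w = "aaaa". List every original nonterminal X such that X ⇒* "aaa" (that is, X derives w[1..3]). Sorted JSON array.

CNF form of G:
  S -> T0 A | T0 B | T1 C | T1 S | T1 T0
  A -> b
  B -> T0 T0 | a
  C -> a | b
  T0 -> b
  T1 -> a

CYK table (by increasing span) (cells [i..j] with 1 ≤ i ≤ j ≤ 3 only):
  cell(1,1) a: {B,C,T1}  orig:{B,C}
  cell(2,2) a: {B,C,T1}  orig:{B,C}
  cell(3,3) a: {B,C,T1}  orig:{B,C}
  cell(1,2) aa: {S}
  cell(2,3) aa: {S}
  cell(1,3) aaa: {S}

Original NTs in T[1,3] deriving "aaa": ["S"]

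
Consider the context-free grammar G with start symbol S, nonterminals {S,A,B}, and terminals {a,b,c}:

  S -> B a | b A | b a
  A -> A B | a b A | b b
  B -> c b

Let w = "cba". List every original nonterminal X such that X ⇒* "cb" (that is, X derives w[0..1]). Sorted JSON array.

Convert to CNF:
  S -> B T0 | T1 A | T1 T0
  A -> A B | T0 X3 | T1 T1
  B -> T2 T1
  T0 -> a
  T1 -> b
  T2 -> c
  X3 -> T1 A

CYK table (by increasing span), restricted to cells inside w[0..1]:
  cell(0,0) c: {T2}  orig:{}
  cell(1,1) b: {T1}  orig:{}
  cell(0,1) cb: {B}

Original NTs in T[0,1] deriving "cb": ["B"]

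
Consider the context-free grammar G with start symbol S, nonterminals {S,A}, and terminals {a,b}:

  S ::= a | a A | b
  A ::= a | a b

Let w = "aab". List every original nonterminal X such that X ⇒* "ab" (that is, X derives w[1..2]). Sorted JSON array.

Convert to CNF:
  S -> T0 A | a | b
  A -> T0 T1 | a
  T0 -> a
  T1 -> b

CYK fill — only the sub-triangle for w[1..2]:
  [1..1]={A,S,T0}  "a"  orig:{A,S}
  [2..2]={S,T1}  "b"  orig:{S}
  [1..2]={A}  "ab"

Original NTs in T[1,2] deriving "ab": ["A"]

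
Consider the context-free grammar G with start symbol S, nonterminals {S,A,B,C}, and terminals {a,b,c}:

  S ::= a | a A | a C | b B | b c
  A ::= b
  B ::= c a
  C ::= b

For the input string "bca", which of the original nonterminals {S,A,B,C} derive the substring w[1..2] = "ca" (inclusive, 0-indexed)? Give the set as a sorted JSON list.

Convert to CNF:
  S -> T1 A | T1 C | T2 B | T2 T0 | a
  A -> b
  B -> T0 T1
  C -> b
  T0 -> c
  T1 -> a
  T2 -> b

CYK table (by increasing span), restricted to cells inside w[1..2]:
  T[1,1] 'c' = {T0}  orig:{}
  T[2,2] 'a' = {S,T1}  orig:{S}
  T[1,2] 'ca' = {B}

Original NTs in T[1,2] deriving "ca": ["B"]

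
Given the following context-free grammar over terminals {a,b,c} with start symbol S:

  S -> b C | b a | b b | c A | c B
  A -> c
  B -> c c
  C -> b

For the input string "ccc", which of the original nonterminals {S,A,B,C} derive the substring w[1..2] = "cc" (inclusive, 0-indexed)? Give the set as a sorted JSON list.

Convert to CNF:
  S -> T0 A | T0 B | T1 C | T1 T1 | T1 T2
  A -> c
  B -> T0 T0
  C -> b
  T0 -> c
  T1 -> b
  T2 -> a

Fill CYK table bottom-up (cells [i..j] with 1 ≤ i ≤ j ≤ 2 only):
  cell(1,1) c: {A,T0}  orig:{A}
  cell(2,2) c: {A,T0}  orig:{A}
  cell(1,2) cc: {B,S}

Original NTs in T[1,2] deriving "cc": ["B", "S"]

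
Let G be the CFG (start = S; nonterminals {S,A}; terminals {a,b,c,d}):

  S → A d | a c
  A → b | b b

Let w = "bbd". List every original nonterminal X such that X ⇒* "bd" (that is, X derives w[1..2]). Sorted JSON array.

CNF form of G:
  S -> A T1 | T2 T3
  A -> T0 T0 | b
  T0 -> b
  T1 -> d
  T2 -> a
  T3 -> c

CYK fill — only the sub-triangle for w[1..2]:
  cell(1,1) b: {A,T0}  orig:{A}
  cell(2,2) d: {T1}  orig:{}
  cell(1,2) bd: {S}

Original NTs in T[1,2] deriving "bd": ["S"]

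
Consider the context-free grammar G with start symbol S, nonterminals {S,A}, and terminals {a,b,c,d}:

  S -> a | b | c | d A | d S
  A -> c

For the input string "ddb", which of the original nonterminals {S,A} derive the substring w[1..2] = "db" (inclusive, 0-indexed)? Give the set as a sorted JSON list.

Convert to CNF:
  S -> T0 A | T0 S | a | b | c
  A -> c
  T0 -> d

CYK fill, restricted to cells inside w[1..2]:
  cell(1,1) d: {T0}  orig:{}
  cell(2,2) b: {S}
  cell(1,2) db: {S}

Original NTs in T[1,2] deriving "db": ["S"]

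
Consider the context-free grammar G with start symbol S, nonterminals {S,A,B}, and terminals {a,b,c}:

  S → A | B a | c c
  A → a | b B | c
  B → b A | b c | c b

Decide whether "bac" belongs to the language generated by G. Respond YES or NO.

Convert to CNF:
  S -> B T2 | T0 B | T1 T1 | a | c
  A -> T0 B | a | c
  B -> T0 A | T0 T1 | T1 T0
  T0 -> b
  T1 -> c
  T2 -> a

Fill CYK table bottom-up:
  cell(0,0) b: {T0}  orig:{}
  cell(1,1) a: {A,S,T2}  orig:{A,S}
  cell(2,2) c: {A,S,T1}  orig:{A,S}
  cell(0,1) ba: {B}
  cell(1,2) ac: ∅
  cell(0,2) bac: ∅

S ∉ T[0,2] ⇒ NO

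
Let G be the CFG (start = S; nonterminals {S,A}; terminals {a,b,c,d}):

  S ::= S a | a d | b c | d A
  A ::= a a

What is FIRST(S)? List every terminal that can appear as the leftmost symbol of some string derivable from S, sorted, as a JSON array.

FIRST iteration:
round 1:
  A via A→a a: +{a}
  S via S→a d: +{a}
  S via S→b c: +{b}
  S via S→d A: +{d}
  S: {a,b,d}  A: {a}
round 2: (stable)
  S: {a,b,d}  A: {a}

FIRST(S) = ["a", "b", "d"]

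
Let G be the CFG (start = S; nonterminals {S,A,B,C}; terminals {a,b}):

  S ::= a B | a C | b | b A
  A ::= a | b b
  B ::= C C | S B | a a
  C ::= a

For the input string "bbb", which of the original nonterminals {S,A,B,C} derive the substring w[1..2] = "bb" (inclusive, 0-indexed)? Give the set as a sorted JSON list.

CNF form of G:
  S -> T0 A | T1 B | T1 C | b
  A -> T0 T0 | a
  B -> C C | S B | T1 T1
  C -> a
  T0 -> b
  T1 -> a

CYK table (by increasing span) (cells [i..j] with 1 ≤ i ≤ j ≤ 2 only):
  T[1,1] 'b' = {S,T0}  orig:{S}
  T[2,2] 'b' = {S,T0}  orig:{S}
  T[1,2] 'bb' = {A}

Original NTs in T[1,2] deriving "bb": ["A"]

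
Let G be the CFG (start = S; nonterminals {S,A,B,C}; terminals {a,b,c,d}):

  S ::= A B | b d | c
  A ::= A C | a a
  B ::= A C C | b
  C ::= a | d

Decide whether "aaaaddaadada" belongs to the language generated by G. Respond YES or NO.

Convert to CNF:
  S -> A B | T1 T2 | c
  A -> A C | T0 T0
  B -> A X3 | b
  C -> a | d
  T0 -> a
  T1 -> b
  T2 -> d
  X3 -> C C

CYK fill:
  [0..0]={C,T0}  "a"  orig:{C}
  [1..1]={C,T0}  "a"  orig:{C}
  [2..2]={C,T0}  "a"  orig:{C}
  [3..3]={C,T0}  "a"  orig:{C}
  [4..4]={C,T2}  "d"  orig:{C}
  [5..5]={C,T2}  "d"  orig:{C}
  [6..6]={C,T0}  "a"  orig:{C}
  [7..7]={C,T0}  "a"  orig:{C}
  [8..8]={C,T2}  "d"  orig:{C}
  [9..9]={C,T0}  "a"  orig:{C}
  [10..10]={C,T2}  "d"  orig:{C}
  [11..11]={C,T0}  "a"  orig:{C}
  [0..1]={A,X3}  "aa"  orig:{A}
  [1..2]={A,X3}  "aa"  orig:{A}
  [2..3]={A,X3}  "aa"  orig:{A}
  [3..4]={X3}  "ad"  orig:{}
  [4..5]={X3}  "dd"  orig:{}
  [5..6]={X3}  "da"  orig:{}
  [6..7]={A,X3}  "aa"  orig:{A}
  [7..8]={X3}  "ad"  orig:{}
  [8..9]={X3}  "da"  orig:{}
  [9..10]={X3}  "ad"  orig:{}
  [10..11]={X3}  "da"  orig:{}
  [0..2]={A}  "aaa"
  [1..3]={A}  "aaa"
  [2..4]={A}  "aad"
  [3..5]=∅  "add"
  [4..6]=∅  "dda"
  [5..7]=∅  "daa"
  [6..8]={A}  "aad"
  [7..9]=∅  "ada"
  [8..10]=∅  "dad"
  [9..11]=∅  "ada"
  [0..3]={A,B}  "aaaa"
  [1..4]={A,B}  "aaad"
  [2..5]={A,B}  "aadd"
  [3..6]=∅  "adda"
  [4..7]=∅  "ddaa"
  [5..8]=∅  "daad"
  [6..9]={A,B}  "aada"
  [7..10]=∅  "adad"
  [8..11]=∅  "dada"
  [0..4]={A,B}  "aaaad"
  [1..5]={A,B}  "aaadd"
  [2..6]={A,B}  "aadda"
  [3..7]=∅  "addaa"
  [4..8]=∅  "ddaad"
  [5..9]=∅  "daada"
  [6..10]={A,B}  "aadad"
  [7..11]=∅  "adada"
  [0..5]={A,B,S}  "aaaadd"
  [1..6]={A,B}  "aaadda"
  [2..7]={A,B}  "aaddaa"
  [3..8]=∅  "addaad"
  [4..9]=∅  "ddaada"
  [5..10]=∅  "daadad"
  [6..11]={A,B}  "aadada"
  [0..6]={A,B,S}  "aaaadda"
  [1..7]={A,B}  "aaaddaa"
  [2..8]={A,B}  "aaddaad"
  [3..9]=∅  "addaada"
  [4..10]=∅  "ddaadad"
  [5..11]=∅  "daadada"
  [0..7]={A,B,S}  "aaaaddaa"
  [1..8]={A,B}  "aaaddaad"
  [2..9]={A,B,S}  "aaddaada"
  [3..10]=∅  "addaadad"
  [4..11]=∅  "ddaadada"
  [0..8]={A,B,S}  "aaaaddaad"
  [1..9]={A,B,S}  "aaaddaada"
  [2..10]={A,B,S}  "aaddaadad"
  [3..11]=∅  "addaadada"
  [0..9]={A,B,S}  "aaaaddaada"
  [1..10]={A,B,S}  "aaaddaadad"
  [2..11]={A,B,S}  "aaddaadada"
  [0..10]={A,B,S}  "aaaaddaadad"
  [1..11]={A,B,S}  "aaaddaadada"
  [0..11]={A,B,S}  "aaaaddaadada"

S ∈ T[0,11] ⇒ YES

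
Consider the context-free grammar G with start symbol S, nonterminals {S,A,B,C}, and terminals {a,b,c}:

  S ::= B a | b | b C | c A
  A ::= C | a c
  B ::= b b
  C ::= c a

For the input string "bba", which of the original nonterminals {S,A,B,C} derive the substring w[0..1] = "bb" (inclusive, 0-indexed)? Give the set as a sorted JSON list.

Convert to CNF:
  S -> B T0 | T1 A | T2 C | b
  A -> T0 T1 | T1 T0
  B -> T2 T2
  C -> T1 T0
  T0 -> a
  T1 -> c
  T2 -> b

Fill CYK table bottom-up — only the sub-triangle for w[0..1]:
  cell(0,0) b: {S,T2}  orig:{S}
  cell(1,1) b: {S,T2}  orig:{S}
  cell(0,1) bb: {B}

Original NTs in T[0,1] deriving "bb": ["B"]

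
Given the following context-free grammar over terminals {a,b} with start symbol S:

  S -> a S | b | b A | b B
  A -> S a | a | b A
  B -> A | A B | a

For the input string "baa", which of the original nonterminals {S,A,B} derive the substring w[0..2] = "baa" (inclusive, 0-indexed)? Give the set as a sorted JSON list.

CNF form of G:
  S -> T0 S | T1 A | T1 B | b
  A -> S T0 | T1 A | a
  B -> A B | S T0 | T1 A | a
  T0 -> a
  T1 -> b

CYK table (by increasing span) — only the sub-triangle for w[0..2]:
  [0..0]={S,T1}  "b"  orig:{S}
  [1..1]={A,B,T0}  "a"  orig:{A,B}
  [2..2]={A,B,T0}  "a"  orig:{A,B}
  [0..1]={A,B,S}  "ba"
  [1..2]={B}  "aa"
  [0..2]={A,B,S}  "baa"

Original NTs in T[0,2] deriving "baa": ["A", "B", "S"]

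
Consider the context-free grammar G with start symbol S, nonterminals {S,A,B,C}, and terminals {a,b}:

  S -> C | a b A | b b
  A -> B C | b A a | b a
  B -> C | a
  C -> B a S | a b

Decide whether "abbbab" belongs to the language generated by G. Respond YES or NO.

CNF form of G:
  S -> B X5 | T0 T0 | T1 T0 | T1 X6
  A -> B C | T0 T1 | T0 X2
  B -> B X3 | T1 T0 | a
  C -> B X4 | T1 T0
  T0 -> b
  T1 -> a
  X2 -> A T1
  X3 -> T1 S
  X4 -> T1 S
  X5 -> T1 S
  X6 -> T0 A

CYK table (by increasing span):
  [0..0]={B,T1}  "a"  orig:{B}
  [1..1]={T0}  "b"  orig:{}
  [2..2]={T0}  "b"  orig:{}
  [3..3]={T0}  "b"  orig:{}
  [4..4]={B,T1}  "a"  orig:{B}
  [5..5]={T0}  "b"  orig:{}
  [0..1]={B,C,S}  "ab"
  [1..2]={S}  "bb"
  [2..3]={S}  "bb"
  [3..4]={A}  "ba"
  [4..5]={B,C,S}  "ab"
  [0..2]={X3,X4,X5}  "abb"  orig:{}
  [1..3]=∅  "bbb"
  [2..4]={X6}  "bba"  orig:{}
  [3..5]=∅  "bab"
  [0..3]=∅  "abbb"
  [1..4]=∅  "bbba"
  [2..5]=∅  "bbab"
  [0..4]=∅  "abbba"
  [1..5]=∅  "bbbab"
  [0..5]=∅  "abbbab"

S ∉ T[0,5] ⇒ NO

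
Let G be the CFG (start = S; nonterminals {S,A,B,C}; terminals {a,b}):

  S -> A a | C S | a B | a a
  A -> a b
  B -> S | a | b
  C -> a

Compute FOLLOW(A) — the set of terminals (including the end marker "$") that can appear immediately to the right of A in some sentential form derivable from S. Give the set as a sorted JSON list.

FIRST sets, iterate to fixpoint:
[1]
  A via A→a b: +{a}
  B via B→a: +{a}
  B via B→b: +{b}
  C via C→a: +{a}
  S via S→A a: +{a}
  FIRST(S)={a}  FIRST(A)={a}  FIRST(B)={a,b}  FIRST(C)={a}
[2] (stable)
  FIRST(S)={a}  FIRST(A)={a}  FIRST(B)={a,b}  FIRST(C)={a}

FOLLOW iteration:
FOLLOW(S) := {$}
[1]
  S→A a: FOLLOW(A) ⊇ FIRST(a) = {a}; new: +{a}
  S→C S: FOLLOW(C) ⊇ FIRST(S) = {a}; new: +{a}
  S→a B: FOLLOW(B) ⊇ FOLLOW(S) ⊇ {$}; new: +{$}
  S: {$}  A: {a}  B: {$}  C: {a}
[2] (stable)
  S: {$}  A: {a}  B: {$}  C: {a}

FOLLOW(A) = ["a"]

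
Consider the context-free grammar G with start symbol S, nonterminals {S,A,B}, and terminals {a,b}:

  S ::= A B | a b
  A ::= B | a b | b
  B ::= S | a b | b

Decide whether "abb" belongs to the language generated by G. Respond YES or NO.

CNF form of G:
  S -> A B | T0 T1
  A -> A B | T0 T1 | b
  B -> A B | T0 T1 | b
  T0 -> a
  T1 -> b

Fill CYK table bottom-up:
  cell(0,0) a: {T0}  orig:{}
  cell(1,1) b: {A,B,T1}  orig:{A,B}
  cell(2,2) b: {A,B,T1}  orig:{A,B}
  cell(0,1) ab: {A,B,S}
  cell(1,2) bb: {A,B,S}
  cell(0,2) abb: {A,B,S}

S ∈ T[0,2] ⇒ YES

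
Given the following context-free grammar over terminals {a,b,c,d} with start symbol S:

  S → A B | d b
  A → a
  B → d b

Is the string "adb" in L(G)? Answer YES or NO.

CNF form of G:
  S -> A B | T0 T1
  A -> a
  B -> T0 T1
  T0 -> d
  T1 -> b

CYK fill:
  cell(0,0) a: {A}
  cell(1,1) d: {T0}  orig:{}
  cell(2,2) b: {T1}  orig:{}
  cell(0,1) ad: ∅
  cell(1,2) db: {B,S}
  cell(0,2) adb: {S}

S ∈ T[0,2] ⇒ YES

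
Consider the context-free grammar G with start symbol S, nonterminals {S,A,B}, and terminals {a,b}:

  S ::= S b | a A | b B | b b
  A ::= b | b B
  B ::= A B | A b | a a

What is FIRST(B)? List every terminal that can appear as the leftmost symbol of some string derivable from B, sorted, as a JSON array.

FIRST iteration:
[1]
  A via A→b: +{b}
  B via B→A B: +{b}
  B via B→a a: +{a}
  S via S→a A: +{a}
  S via S→b B: +{b}
  FIRST(S)={a,b}  FIRST(A)={b}  FIRST(B)={a,b}
[2] — fixpoint
  FIRST(S)={a,b}  FIRST(A)={b}  FIRST(B)={a,b}

FIRST(B) = ["a", "b"]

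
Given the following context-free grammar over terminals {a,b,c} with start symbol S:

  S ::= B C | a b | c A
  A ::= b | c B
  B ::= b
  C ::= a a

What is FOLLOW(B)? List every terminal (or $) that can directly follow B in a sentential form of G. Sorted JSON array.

FIRST sets, iterate to fixpoint:
round 1:
  A via A→b: +{b}
  A via A→c B: +{c}
  B via B→b: +{b}
  C via C→a a: +{a}
  S via S→B C: +{b}
  S via S→a b: +{a}
  S via S→c A: +{c}
  FIRST(S)={a,b,c}  FIRST(A)={b,c}  FIRST(B)={b}  FIRST(C)={a}
round 2: (stable)
  FIRST(S)={a,b,c}  FIRST(A)={b,c}  FIRST(B)={b}  FIRST(C)={a}

FOLLOW iteration:
initialize: $ ∈ FOLLOW(S)
[1]
  S→B C: FOLLOW(B) ⊇ FIRST(C) = {a}; new: +{a}
  S→B C: FOLLOW(C) ⊇ FOLLOW(S) ⊇ {$}; new: +{$}
  S→c A: FOLLOW(A) ⊇ FOLLOW(S) ⊇ {$}; new: +{$}
  FOLLOW(S)={$}  FOLLOW(A)={$}  FOLLOW(B)={a}  FOLLOW(C)={$}
[2]
  A→c B: FOLLOW(B) ⊇ FOLLOW(A) ⊇ {$}; new: +{$}
  FOLLOW(S)={$}  FOLLOW(A)={$}  FOLLOW(B)={$,a}  FOLLOW(C)={$}
[3] — fixpoint
  FOLLOW(S)={$}  FOLLOW(A)={$}  FOLLOW(B)={$,a}  FOLLOW(C)={$}

FOLLOW(B) = ["$", "a"]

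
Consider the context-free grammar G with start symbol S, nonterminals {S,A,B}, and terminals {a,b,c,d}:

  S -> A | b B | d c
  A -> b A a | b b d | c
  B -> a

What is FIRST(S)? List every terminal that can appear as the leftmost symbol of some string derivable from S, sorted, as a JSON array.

FIRST iteration:
pass 1:
  A via A→b A a: +{b}
  A via A→c: +{c}
  B via B→a: +{a}
  S via S→A: +{b,c}
  S via S→d c: +{d}
  FIRST(S)={b,c,d}  FIRST(A)={b,c}  FIRST(B)={a}
pass 2: done
  FIRST(S)={b,c,d}  FIRST(A)={b,c}  FIRST(B)={a}

FIRST(S) = ["b", "c", "d"]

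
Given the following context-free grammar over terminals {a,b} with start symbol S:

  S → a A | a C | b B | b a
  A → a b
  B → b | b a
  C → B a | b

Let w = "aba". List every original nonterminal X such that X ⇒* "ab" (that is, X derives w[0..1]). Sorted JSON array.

Convert to CNF:
  S -> T0 A | T0 C | T1 B | T1 T0
  A -> T0 T1
  B -> T1 T0 | b
  C -> B T0 | b
  T0 -> a
  T1 -> b

CYK fill — only the sub-triangle for w[0..1]:
  cell(0,0) a: {T0}  orig:{}
  cell(1,1) b: {B,C,T1}  orig:{B,C}
  cell(0,1) ab: {A,S}

Original NTs in T[0,1] deriving "ab": ["A", "S"]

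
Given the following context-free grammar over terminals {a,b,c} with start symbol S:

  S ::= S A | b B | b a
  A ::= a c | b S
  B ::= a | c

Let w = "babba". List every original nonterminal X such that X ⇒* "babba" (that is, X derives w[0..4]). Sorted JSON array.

CNF form of G:
  S -> S A | T2 B | T2 T0
  A -> T0 T1 | T2 S
  B -> a | c
  T0 -> a
  T1 -> c
  T2 -> b

CYK fill, restricted to cells inside w[0..4]:
  cell(0,0) b: {T2}  orig:{}
  cell(1,1) a: {B,T0}  orig:{B}
  cell(2,2) b: {T2}  orig:{}
  cell(3,3) b: {T2}  orig:{}
  cell(4,4) a: {B,T0}  orig:{B}
  cell(0,1) ba: {S}
  cell(1,2) ab: ∅
  cell(2,3) bb: ∅
  cell(3,4) ba: {S}
  cell(0,2) bab: ∅
  cell(1,3) abb: ∅
  cell(2,4) bba: {A}
  cell(0,3) babb: ∅
  cell(1,4) abba: ∅
  cell(0,4) babba: {S}

Original NTs in T[0,4] deriving "babba": ["S"]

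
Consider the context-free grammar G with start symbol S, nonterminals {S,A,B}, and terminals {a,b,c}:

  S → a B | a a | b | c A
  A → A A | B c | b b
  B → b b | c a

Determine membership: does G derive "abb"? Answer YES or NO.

CNF form of G:
  S -> T0 A | T2 B | T2 T2 | b
  A -> A A | B T0 | T1 T1
  B -> T0 T2 | T1 T1
  T0 -> c
  T1 -> b
  T2 -> a

CYK fill:
  cell(0,0) a: {T2}  orig:{}
  cell(1,1) b: {S,T1}  orig:{S}
  cell(2,2) b: {S,T1}  orig:{S}
  cell(0,1) ab: ∅
  cell(1,2) bb: {A,B}
  cell(0,2) abb: {S}

S ∈ T[0,2] ⇒ YES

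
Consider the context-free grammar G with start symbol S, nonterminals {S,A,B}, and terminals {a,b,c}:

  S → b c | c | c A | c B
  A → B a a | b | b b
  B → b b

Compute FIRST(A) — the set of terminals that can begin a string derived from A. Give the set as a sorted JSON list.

FIRST iteration:
pass 1:
  A via A→b: +{b}
  B via B→b b: +{b}
  S via S→b c: +{b}
  S via S→c: +{c}
  FIRST(S)={b,c}  FIRST(A)={b}  FIRST(B)={b}
pass 2: done
  FIRST(S)={b,c}  FIRST(A)={b}  FIRST(B)={b}

FIRST(A) = ["b"]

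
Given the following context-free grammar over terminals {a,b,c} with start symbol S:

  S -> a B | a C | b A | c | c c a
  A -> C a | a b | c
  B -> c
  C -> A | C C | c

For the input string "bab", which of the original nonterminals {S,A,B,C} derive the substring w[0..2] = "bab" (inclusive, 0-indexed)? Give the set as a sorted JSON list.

Convert to CNF:
  S -> T0 B | T0 C | T1 A | T2 X3 | c
  A -> C T0 | T0 T1 | c
  B -> c
  C -> C C | C T0 | T0 T1 | c
  T0 -> a
  T1 -> b
  T2 -> c
  X3 -> T2 T0

Fill CYK table bottom-up — only the sub-triangle for w[0..2]:
  [0..0]={T1}  "b"  orig:{}
  [1..1]={T0}  "a"  orig:{}
  [2..2]={T1}  "b"  orig:{}
  [0..1]=∅  "ba"
  [1..2]={A,C}  "ab"
  [0..2]={S}  "bab"

Original NTs in T[0,2] deriving "bab": ["S"]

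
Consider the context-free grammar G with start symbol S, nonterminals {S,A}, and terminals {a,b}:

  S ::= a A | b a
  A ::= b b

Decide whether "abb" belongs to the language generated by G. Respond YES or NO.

CNF form of G:
  S -> T0 T1 | T1 A
  A -> T0 T0
  T0 -> b
  T1 -> a

Fill CYK table bottom-up:
  T[0,0] 'a' = {T1}  orig:{}
  T[1,1] 'b' = {T0}  orig:{}
  T[2,2] 'b' = {T0}  orig:{}
  T[0,1] 'ab' = ∅
  T[1,2] 'bb' = {A}
  T[0,2] 'abb' = {S}

S ∈ T[0,2] ⇒ YES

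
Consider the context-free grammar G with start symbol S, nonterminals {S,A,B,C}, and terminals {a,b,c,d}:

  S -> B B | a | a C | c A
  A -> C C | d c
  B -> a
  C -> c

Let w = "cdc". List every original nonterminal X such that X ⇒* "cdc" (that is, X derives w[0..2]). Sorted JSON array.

CNF form of G:
  S -> B B | T1 A | T2 C | a
  A -> C C | T0 T1
  B -> a
  C -> c
  T0 -> d
  T1 -> c
  T2 -> a

Fill CYK table bottom-up (cells [i..j] with 0 ≤ i ≤ j ≤ 2 only):
  [0..0]={C,T1}  "c"  orig:{C}
  [1..1]={T0}  "d"  orig:{}
  [2..2]={C,T1}  "c"  orig:{C}
  [0..1]=∅  "cd"
  [1..2]={A}  "dc"
  [0..2]={S}  "cdc"

Original NTs in T[0,2] deriving "cdc": ["S"]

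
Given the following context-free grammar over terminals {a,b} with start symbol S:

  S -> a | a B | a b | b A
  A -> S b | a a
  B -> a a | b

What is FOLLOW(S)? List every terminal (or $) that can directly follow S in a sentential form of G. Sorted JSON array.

FIRST iteration:
round 1:
  A via A→a a: +{a}
  B via B→a a: +{a}
  B via B→b: +{b}
  S via S→a: +{a}
  S via S→b A: +{b}
  FIRST[S]={a,b}  FIRST[A]={a}  FIRST[B]={a,b}
round 2:
  A via A→S b: +{b}
  FIRST[S]={a,b}  FIRST[A]={a,b}  FIRST[B]={a,b}
round 3: — fixpoint
  FIRST[S]={a,b}  FIRST[A]={a,b}  FIRST[B]={a,b}

FOLLOW sets:
FOLLOW(S) := {$}
iter 1:
  A→S b: FOLLOW(S) ⊇ FIRST(b) = {b}; new: +{b}
  S→a B: FOLLOW(B) ⊇ FOLLOW(S) ⊇ {$,b}; new: +{$,b}
  S→b A: FOLLOW(A) ⊇ FOLLOW(S) ⊇ {$,b}; new: +{$,b}
  FOLLOW[S]={$,b}  FOLLOW[A]={$,b}  FOLLOW[B]={$,b}
iter 2: — fixpoint
  FOLLOW[S]={$,b}  FOLLOW[A]={$,b}  FOLLOW[B]={$,b}

FOLLOW(S) = ["$", "b"]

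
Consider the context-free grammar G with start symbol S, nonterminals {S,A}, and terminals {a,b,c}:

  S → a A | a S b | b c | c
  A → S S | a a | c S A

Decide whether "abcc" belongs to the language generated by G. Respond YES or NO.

CNF form of G:
  S -> T0 A | T0 X4 | T2 T1 | c
  A -> S S | T0 T0 | T1 X3
  T0 -> a
  T1 -> c
  T2 -> b
  X3 -> S A
  X4 -> S T2

Fill CYK table bottom-up:
  cell(0,0) a: {T0}  orig:{}
  cell(1,1) b: {T2}  orig:{}
  cell(2,2) c: {S,T1}  orig:{S}
  cell(3,3) c: {S,T1}  orig:{S}
  cell(0,1) ab: ∅
  cell(1,2) bc: {S}
  cell(2,3) cc: {A}
  cell(0,2) abc: ∅
  cell(1,3) bcc: {A}
  cell(0,3) abcc: {S}

S ∈ T[0,3] ⇒ YES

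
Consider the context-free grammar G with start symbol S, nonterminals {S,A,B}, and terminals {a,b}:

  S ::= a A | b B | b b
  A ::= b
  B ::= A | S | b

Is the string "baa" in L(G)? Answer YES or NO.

Convert to CNF:
  S -> T0 A | T1 B | T1 T1
  A -> b
  B -> T0 A | T1 B | T1 T1 | b
  T0 -> a
  T1 -> b

CYK fill:
  [0..0]={A,B,T1}  "b"  orig:{A,B}
  [1..1]={T0}  "a"  orig:{}
  [2..2]={T0}  "a"  orig:{}
  [0..1]=∅  "ba"
  [1..2]=∅  "aa"
  [0..2]=∅  "baa"

S ∉ T[0,2] ⇒ NO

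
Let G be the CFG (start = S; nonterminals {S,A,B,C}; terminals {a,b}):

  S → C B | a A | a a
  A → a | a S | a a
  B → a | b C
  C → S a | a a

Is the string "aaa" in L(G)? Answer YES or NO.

Convert to CNF:
  S -> C B | T0 A | T0 T0
  A -> T0 S | T0 T0 | a
  B -> T1 C | a
  C -> S T0 | T0 T0
  T0 -> a
  T1 -> b

Fill CYK table bottom-up:
  [0..0]={A,B,T0}  "a"  orig:{A,B}
  [1..1]={A,B,T0}  "a"  orig:{A,B}
  [2..2]={A,B,T0}  "a"  orig:{A,B}
  [0..1]={A,C,S}  "aa"
  [1..2]={A,C,S}  "aa"
  [0..2]={A,C,S}  "aaa"

S ∈ T[0,2] ⇒ YES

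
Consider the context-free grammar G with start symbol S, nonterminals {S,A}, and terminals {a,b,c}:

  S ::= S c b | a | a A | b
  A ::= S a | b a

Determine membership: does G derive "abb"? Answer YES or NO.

Convert to CNF:
  S -> S X3 | T0 A | a | b
  A -> S T0 | T1 T0
  T0 -> a
  T1 -> b
  T2 -> c
  X3 -> T2 T1

Fill CYK table bottom-up:
  [0..0]={S,T0}  "a"  orig:{S}
  [1..1]={S,T1}  "b"  orig:{S}
  [2..2]={S,T1}  "b"  orig:{S}
  [0..1]=∅  "ab"
  [1..2]=∅  "bb"
  [0..2]=∅  "abb"

S ∉ T[0,2] ⇒ NO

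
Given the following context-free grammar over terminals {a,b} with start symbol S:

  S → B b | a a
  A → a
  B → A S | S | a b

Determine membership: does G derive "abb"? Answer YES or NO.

Convert to CNF:
  S -> B T0 | T1 T1
  A -> a
  B -> A S | B T0 | T1 T0 | T1 T1
  T0 -> b
  T1 -> a

CYK fill:
  cell(0,0) a: {A,T1}  orig:{A}
  cell(1,1) b: {T0}  orig:{}
  cell(2,2) b: {T0}  orig:{}
  cell(0,1) ab: {B}
  cell(1,2) bb: ∅
  cell(0,2) abb: {B,S}

S ∈ T[0,2] ⇒ YES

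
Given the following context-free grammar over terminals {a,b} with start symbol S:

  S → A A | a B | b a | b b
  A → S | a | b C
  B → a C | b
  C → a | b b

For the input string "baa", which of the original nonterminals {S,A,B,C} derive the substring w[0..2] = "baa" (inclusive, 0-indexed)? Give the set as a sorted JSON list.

Convert to CNF:
  S -> A A | T0 B | T1 T0 | T1 T1
  A -> A A | T0 B | T1 C | T1 T0 | T1 T1 | a
  B -> T0 C | b
  C -> T1 T1 | a
  T0 -> a
  T1 -> b

CYK table (by increasing span), restricted to cells inside w[0..2]:
  T[0,0] 'b' = {B,T1}  orig:{B}
  T[1,1] 'a' = {A,C,T0}  orig:{A,C}
  T[2,2] 'a' = {A,C,T0}  orig:{A,C}
  T[0,1] 'ba' = {A,S}
  T[1,2] 'aa' = {A,B,S}
  T[0,2] 'baa' = {A,S}

Original NTs in T[0,2] deriving "baa": ["A", "S"]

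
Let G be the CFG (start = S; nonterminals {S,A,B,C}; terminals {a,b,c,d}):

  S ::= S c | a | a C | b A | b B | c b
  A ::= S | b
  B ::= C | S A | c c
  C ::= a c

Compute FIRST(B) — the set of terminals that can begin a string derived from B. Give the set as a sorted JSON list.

FIRST sets, iterate to fixpoint:
pass 1:
  A via A→b: +{b}
  B via B→c c: +{c}
  C via C→a c: +{a}
  S via S→a: +{a}
  S via S→b A: +{b}
  S via S→c b: +{c}
  FIRST(S)={a,b,c}  FIRST(A)={b}  FIRST(B)={c}  FIRST(C)={a}
pass 2:
  A via A→S: +{a,c}
  B via B→C: +{a}
  B via B→S A: +{b}
  FIRST(S)={a,b,c}  FIRST(A)={a,b,c}  FIRST(B)={a,b,c}  FIRST(C)={a}
pass 3: — fixpoint
  FIRST(S)={a,b,c}  FIRST(A)={a,b,c}  FIRST(B)={a,b,c}  FIRST(C)={a}

FIRST(B) = ["a", "b", "c"]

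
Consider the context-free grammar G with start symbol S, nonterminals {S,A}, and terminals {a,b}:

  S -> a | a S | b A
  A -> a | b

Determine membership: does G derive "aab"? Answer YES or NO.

Convert to CNF:
  S -> T0 S | T1 A | a
  A -> a | b
  T0 -> a
  T1 -> b

CYK table (by increasing span):
  cell(0,0) a: {A,S,T0}  orig:{A,S}
  cell(1,1) a: {A,S,T0}  orig:{A,S}
  cell(2,2) b: {A,T1}  orig:{A}
  cell(0,1) aa: {S}
  cell(1,2) ab: ∅
  cell(0,2) aab: ∅

S ∉ T[0,2] ⇒ NO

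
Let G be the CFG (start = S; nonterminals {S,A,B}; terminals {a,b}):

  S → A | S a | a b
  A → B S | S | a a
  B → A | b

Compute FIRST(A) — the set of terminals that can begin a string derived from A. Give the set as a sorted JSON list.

Compute FIRST by fixpoint:
pass 1:
  A via A→a a: +{a}
  B via B→A: +{a}
  B via B→b: +{b}
  S via S→A: +{a}
  S: {a}  A: {a}  B: {a,b}
pass 2:
  A via A→B S: +{b}
  S via S→A: +{b}
  S: {a,b}  A: {a,b}  B: {a,b}
pass 3: (stable)
  S: {a,b}  A: {a,b}  B: {a,b}

FIRST(A) = ["a", "b"]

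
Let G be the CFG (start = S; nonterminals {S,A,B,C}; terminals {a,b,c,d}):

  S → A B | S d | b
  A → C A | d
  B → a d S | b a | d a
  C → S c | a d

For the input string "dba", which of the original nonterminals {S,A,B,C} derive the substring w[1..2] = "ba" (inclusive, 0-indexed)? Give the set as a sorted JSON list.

Convert to CNF:
  S -> A B | S T1 | b
  A -> C A | d
  B -> T0 X4 | T1 T0 | T2 T0
  C -> S T3 | T0 T1
  T0 -> a
  T1 -> d
  T2 -> b
  T3 -> c
  X4 -> T1 S

CYK table (by increasing span) (cells [i..j] with 1 ≤ i ≤ j ≤ 2 only):
  cell(1,1) b: {S,T2}  orig:{S}
  cell(2,2) a: {T0}  orig:{}
  cell(1,2) ba: {B}

Original NTs in T[1,2] deriving "ba": ["B"]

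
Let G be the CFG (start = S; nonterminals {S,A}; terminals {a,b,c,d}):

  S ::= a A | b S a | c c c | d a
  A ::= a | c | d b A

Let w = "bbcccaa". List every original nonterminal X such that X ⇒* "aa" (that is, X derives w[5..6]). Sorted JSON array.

CNF form of G:
  S -> T0 T2 | T1 X5 | T2 A | T3 X6
  A -> T0 X4 | a | c
  T0 -> d
  T1 -> b
  T2 -> a
  T3 -> c
  X4 -> T1 A
  X5 -> S T2
  X6 -> T3 T3

Fill CYK table bottom-up, restricted to cells inside w[5..6]:
  [5..5]={A,T2}  "a"  orig:{A}
  [6..6]={A,T2}  "a"  orig:{A}
  [5..6]={S}  "aa"

Original NTs in T[5,6] deriving "aa": ["S"]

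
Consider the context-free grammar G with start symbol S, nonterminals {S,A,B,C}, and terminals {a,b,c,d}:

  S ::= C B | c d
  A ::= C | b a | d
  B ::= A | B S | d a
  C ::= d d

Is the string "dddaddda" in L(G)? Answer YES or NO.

Convert to CNF:
  S -> C B | T3 T2
  A -> T0 T1 | T2 T2 | d
  B -> B S | T0 T1 | T2 T1 | T2 T2 | d
  C -> T2 T2
  T0 -> b
  T1 -> a
  T2 -> d
  T3 -> c

CYK fill:
  [0..0]={A,B,T2}  "d"  orig:{A,B}
  [1..1]={A,B,T2}  "d"  orig:{A,B}
  [2..2]={A,B,T2}  "d"  orig:{A,B}
  [3..3]={T1}  "a"  orig:{}
  [4..4]={A,B,T2}  "d"  orig:{A,B}
  [5..5]={A,B,T2}  "d"  orig:{A,B}
  [6..6]={A,B,T2}  "d"  orig:{A,B}
  [7..7]={T1}  "a"  orig:{}
  [0..1]={A,B,C}  "dd"
  [1..2]={A,B,C}  "dd"
  [2..3]={B}  "da"
  [3..4]=∅  "ad"
  [4..5]={A,B,C}  "dd"
  [5..6]={A,B,C}  "dd"
  [6..7]={B}  "da"
  [0..2]={S}  "ddd"
  [1..3]=∅  "dda"
  [2..4]=∅  "dad"
  [3..5]=∅  "add"
  [4..6]={S}  "ddd"
  [5..7]=∅  "dda"
  [0..3]={S}  "ddda"
  [1..4]=∅  "ddad"
  [2..5]=∅  "dadd"
  [3..6]=∅  "addd"
  [4..7]={S}  "ddda"
  [0..4]=∅  "dddad"
  [1..5]=∅  "ddadd"
  [2..6]={B}  "daddd"
  [3..7]=∅  "addda"
  [0..5]=∅  "dddadd"
  [1..6]=∅  "ddaddd"
  [2..7]={B}  "daddda"
  [0..6]={S}  "dddaddd"
  [1..7]=∅  "ddaddda"
  [0..7]={S}  "dddaddda"

S ∈ T[0,7] ⇒ YES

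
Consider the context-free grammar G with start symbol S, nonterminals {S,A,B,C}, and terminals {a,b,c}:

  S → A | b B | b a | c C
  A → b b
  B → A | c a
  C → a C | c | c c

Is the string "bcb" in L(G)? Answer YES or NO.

Convert to CNF:
  S -> T0 B | T0 T0 | T0 T2 | T1 C
  A -> T0 T0
  B -> T0 T0 | T1 T2
  C -> T1 T1 | T2 C | c
  T0 -> b
  T1 -> c
  T2 -> a

Fill CYK table bottom-up:
  cell(0,0) b: {T0}  orig:{}
  cell(1,1) c: {C,T1}  orig:{C}
  cell(2,2) b: {T0}  orig:{}
  cell(0,1) bc: ∅
  cell(1,2) cb: ∅
  cell(0,2) bcb: ∅

S ∉ T[0,2] ⇒ NO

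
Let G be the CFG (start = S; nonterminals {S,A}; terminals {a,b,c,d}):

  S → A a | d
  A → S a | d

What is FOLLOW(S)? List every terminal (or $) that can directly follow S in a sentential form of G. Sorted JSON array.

FIRST iteration:
[1]
  A via A→d: +{d}
  S via S→A a: +{d}
  FIRST[S]={d}  FIRST[A]={d}
[2] done
  FIRST[S]={d}  FIRST[A]={d}

FOLLOW iteration:
FOLLOW(S) := {$}
[1]
  A→S a: FOLLOW(S) ⊇ FIRST(a) = {a}; new: +{a}
  S→A a: FOLLOW(A) ⊇ FIRST(a) = {a}; new: +{a}
  FOLLOW(S)={$,a}  FOLLOW(A)={a}
[2] (no change)
  FOLLOW(S)={$,a}  FOLLOW(A)={a}

FOLLOW(S) = ["$", "a"]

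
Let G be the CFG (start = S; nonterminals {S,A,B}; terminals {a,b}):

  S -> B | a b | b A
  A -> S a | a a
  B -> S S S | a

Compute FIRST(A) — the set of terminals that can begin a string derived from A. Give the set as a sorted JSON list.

Compute FIRST by fixpoint:
iter 1:
  A via A→a a: +{a}
  B via B→a: +{a}
  S via S→B: +{a}
  S via S→b A: +{b}
  FIRST[S]={a,b}  FIRST[A]={a}  FIRST[B]={a}
iter 2:
  A via A→S a: +{b}
  B via B→S S S: +{b}
  FIRST[S]={a,b}  FIRST[A]={a,b}  FIRST[B]={a,b}
iter 3: (stable)
  FIRST[S]={a,b}  FIRST[A]={a,b}  FIRST[B]={a,b}

FIRST(A) = ["a", "b"]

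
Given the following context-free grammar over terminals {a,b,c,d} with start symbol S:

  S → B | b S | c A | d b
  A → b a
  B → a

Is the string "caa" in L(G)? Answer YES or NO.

CNF form of G:
  S -> T0 S | T2 A | T3 T0 | a
  A -> T0 T1
  B -> a
  T0 -> b
  T1 -> a
  T2 -> c
  T3 -> d

CYK fill:
  [0..0]={T2}  "c"  orig:{}
  [1..1]={B,S,T1}  "a"  orig:{B,S}
  [2..2]={B,S,T1}  "a"  orig:{B,S}
  [0..1]=∅  "ca"
  [1..2]=∅  "aa"
  [0..2]=∅  "caa"

S ∉ T[0,2] ⇒ NO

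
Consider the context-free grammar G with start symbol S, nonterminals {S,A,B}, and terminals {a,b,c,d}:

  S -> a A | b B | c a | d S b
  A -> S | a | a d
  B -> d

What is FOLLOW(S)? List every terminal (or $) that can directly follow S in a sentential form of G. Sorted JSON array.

FIRST iteration:
iter 1:
  A via A→a: +{a}
  B via B→d: +{d}
  S via S→a A: +{a}
  S via S→b B: +{b}
  S via S→c a: +{c}
  S via S→d S b: +{d}
  FIRST(S)={a,b,c,d}  FIRST(A)={a}  FIRST(B)={d}
iter 2:
  A via A→S: +{b,c,d}
  FIRST(S)={a,b,c,d}  FIRST(A)={a,b,c,d}  FIRST(B)={d}
iter 3: — fixpoint
  FIRST(S)={a,b,c,d}  FIRST(A)={a,b,c,d}  FIRST(B)={d}

Compute FOLLOW by fixpoint:
initialize: $ ∈ FOLLOW(S)
iter 1:
  S→a A: FOLLOW(A) ⊇ FOLLOW(S) ⊇ {$}; new: +{$}
  S→b B: FOLLOW(B) ⊇ FOLLOW(S) ⊇ {$}; new: +{$}
  S→d S b: FOLLOW(S) ⊇ FIRST(b) = {b}; new: +{b}
  FOLLOW[S]={$,b}  FOLLOW[A]={$}  FOLLOW[B]={$}
iter 2:
  S→a A: FOLLOW(A) ⊇ FOLLOW(S) ⊇ {$,b}; new: +{b}
  S→b B: FOLLOW(B) ⊇ FOLLOW(S) ⊇ {$,b}; new: +{b}
  FOLLOW[S]={$,b}  FOLLOW[A]={$,b}  FOLLOW[B]={$,b}
iter 3: (stable)
  FOLLOW[S]={$,b}  FOLLOW[A]={$,b}  FOLLOW[B]={$,b}

FOLLOW(S) = ["$", "b"]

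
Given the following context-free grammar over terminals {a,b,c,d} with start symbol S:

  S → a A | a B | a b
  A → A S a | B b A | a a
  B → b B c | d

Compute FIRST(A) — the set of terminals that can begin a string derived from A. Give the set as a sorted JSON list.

FIRST iteration:
[1]
  A via A→a a: +{a}
  B via B→b B c: +{b}
  B via B→d: +{d}
  S via S→a A: +{a}
  S: {a}  A: {a}  B: {b,d}
[2]
  A via A→B b A: +{b,d}
  S: {a}  A: {a,b,d}  B: {b,d}
[3] done
  S: {a}  A: {a,b,d}  B: {b,d}

FIRST(A) = ["a", "b", "d"]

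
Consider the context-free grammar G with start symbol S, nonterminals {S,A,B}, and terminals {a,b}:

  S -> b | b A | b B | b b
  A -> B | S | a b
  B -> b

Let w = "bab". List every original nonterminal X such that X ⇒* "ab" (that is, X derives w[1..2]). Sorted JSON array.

CNF form of G:
  S -> T1 A | T1 B | T1 T1 | b
  A -> T0 T1 | T1 A | T1 B | T1 T1 | b
  B -> b
  T0 -> a
  T1 -> b

CYK fill (cells [i..j] with 1 ≤ i ≤ j ≤ 2 only):
  T[1,1] 'a' = {T0}  orig:{}
  T[2,2] 'b' = {A,B,S,T1}  orig:{A,B,S}
  T[1,2] 'ab' = {A}

Original NTs in T[1,2] deriving "ab": ["A"]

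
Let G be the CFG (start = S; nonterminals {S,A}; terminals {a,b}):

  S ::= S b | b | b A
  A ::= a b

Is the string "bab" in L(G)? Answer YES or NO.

Convert to CNF:
  S -> S T1 | T1 A | b
  A -> T0 T1
  T0 -> a
  T1 -> b

Fill CYK table bottom-up:
  T[0,0] 'b' = {S,T1}  orig:{S}
  T[1,1] 'a' = {T0}  orig:{}
  T[2,2] 'b' = {S,T1}  orig:{S}
  T[0,1] 'ba' = ∅
  T[1,2] 'ab' = {A}
  T[0,2] 'bab' = {S}

S ∈ T[0,2] ⇒ YES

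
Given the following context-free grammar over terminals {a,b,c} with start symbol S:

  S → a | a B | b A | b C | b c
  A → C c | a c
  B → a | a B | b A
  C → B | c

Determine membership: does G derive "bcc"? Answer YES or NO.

Convert to CNF:
  S -> T1 B | T2 A | T2 C | T2 T0 | a
  A -> C T0 | T1 T0
  B -> T1 B | T2 A | a
  C -> T1 B | T2 A | a | c
  T0 -> c
  T1 -> a
  T2 -> b

Fill CYK table bottom-up:
  T[0,0] 'b' = {T2}  orig:{}
  T[1,1] 'c' = {C,T0}  orig:{C}
  T[2,2] 'c' = {C,T0}  orig:{C}
  T[0,1] 'bc' = {S}
  T[1,2] 'cc' = {A}
  T[0,2] 'bcc' = {B,C,S}

S ∈ T[0,2] ⇒ YES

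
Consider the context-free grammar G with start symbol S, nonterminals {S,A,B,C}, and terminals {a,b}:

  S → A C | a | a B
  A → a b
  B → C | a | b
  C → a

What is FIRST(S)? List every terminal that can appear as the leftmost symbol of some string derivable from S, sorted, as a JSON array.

FIRST sets, iterate to fixpoint:
[1]
  A via A→a b: +{a}
  B via B→a: +{a}
  B via B→b: +{b}
  C via C→a: +{a}
  S via S→A C: +{a}
  FIRST(S)={a}  FIRST(A)={a}  FIRST(B)={a,b}  FIRST(C)={a}
[2] done
  FIRST(S)={a}  FIRST(A)={a}  FIRST(B)={a,b}  FIRST(C)={a}

FIRST(S) = ["a"]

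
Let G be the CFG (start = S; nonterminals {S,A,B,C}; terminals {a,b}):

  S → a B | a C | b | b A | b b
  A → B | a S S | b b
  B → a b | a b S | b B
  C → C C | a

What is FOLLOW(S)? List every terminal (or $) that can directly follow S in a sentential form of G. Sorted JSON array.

FIRST sets, iterate to fixpoint:
round 1:
  A via A→a S S: +{a}
  A via A→b b: +{b}
  B via B→a b: +{a}
  B via B→b B: +{b}
  C via C→a: +{a}
  S via S→a B: +{a}
  S via S→b: +{b}
  S: {a,b}  A: {a,b}  B: {a,b}  C: {a}
round 2: (no change)
  S: {a,b}  A: {a,b}  B: {a,b}  C: {a}

FOLLOW sets:
initialize: $ ∈ FOLLOW(S)
round 1:
  A→a S S: FOLLOW(S) ⊇ FIRST(S) = {a,b}; new: +{a,b}
  C→C C: FOLLOW(C) ⊇ FIRST(C) = {a}; new: +{a}
  S→a B: FOLLOW(B) ⊇ FOLLOW(S) ⊇ {$,a,b}; new: +{$,a,b}
  S→a C: FOLLOW(C) ⊇ FOLLOW(S) ⊇ {$,a,b}; new: +{$,b}
  S→b A: FOLLOW(A) ⊇ FOLLOW(S) ⊇ {$,a,b}; new: +{$,a,b}
  FOLLOW[S]={$,a,b}  FOLLOW[A]={$,a,b}  FOLLOW[B]={$,a,b}  FOLLOW[C]={$,a,b}
round 2: done
  FOLLOW[S]={$,a,b}  FOLLOW[A]={$,a,b}  FOLLOW[B]={$,a,b}  FOLLOW[C]={$,a,b}

FOLLOW(S) = ["$", "a", "b"]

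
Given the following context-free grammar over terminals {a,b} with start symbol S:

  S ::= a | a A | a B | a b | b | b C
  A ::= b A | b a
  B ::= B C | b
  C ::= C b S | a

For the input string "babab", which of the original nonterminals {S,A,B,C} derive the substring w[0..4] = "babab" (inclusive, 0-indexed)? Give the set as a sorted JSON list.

CNF form of G:
  S -> T0 C | T1 A | T1 B | T1 T0 | a | b
  A -> T0 A | T0 T1
  B -> B C | b
  C -> C X2 | a
  T0 -> b
  T1 -> a
  X2 -> T0 S

CYK table (by increasing span) (cells [i..j] with 0 ≤ i ≤ j ≤ 4 only):
  T[0,0] 'b' = {B,S,T0}  orig:{B,S}
  T[1,1] 'a' = {C,S,T1}  orig:{C,S}
  T[2,2] 'b' = {B,S,T0}  orig:{B,S}
  T[3,3] 'a' = {C,S,T1}  orig:{C,S}
  T[4,4] 'b' = {B,S,T0}  orig:{B,S}
  T[0,1] 'ba' = {A,B,S,X2}  orig:{A,B,S}
  T[1,2] 'ab' = {S}
  T[2,3] 'ba' = {A,B,S,X2}  orig:{A,B,S}
  T[3,4] 'ab' = {S}
  T[0,2] 'bab' = {X2}  orig:{}
  T[1,3] 'aba' = {C,S}
  T[2,4] 'bab' = {X2}  orig:{}
  T[0,3] 'baba' = {B,S,X2}  orig:{B,S}
  T[1,4] 'abab' = {C}
  T[0,4] 'babab' = {B,S}

Original NTs in T[0,4] deriving "babab": ["B", "S"]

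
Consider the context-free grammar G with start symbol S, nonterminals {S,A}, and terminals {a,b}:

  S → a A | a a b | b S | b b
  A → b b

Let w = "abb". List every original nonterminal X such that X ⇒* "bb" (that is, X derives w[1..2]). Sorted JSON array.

CNF form of G:
  S -> T0 S | T0 T0 | T1 A | T1 X2
  A -> T0 T0
  T0 -> b
  T1 -> a
  X2 -> T1 T0

CYK fill, restricted to cells inside w[1..2]:
  [1..1]={T0}  "b"  orig:{}
  [2..2]={T0}  "b"  orig:{}
  [1..2]={A,S}  "bb"

Original NTs in T[1,2] deriving "bb": ["A", "S"]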